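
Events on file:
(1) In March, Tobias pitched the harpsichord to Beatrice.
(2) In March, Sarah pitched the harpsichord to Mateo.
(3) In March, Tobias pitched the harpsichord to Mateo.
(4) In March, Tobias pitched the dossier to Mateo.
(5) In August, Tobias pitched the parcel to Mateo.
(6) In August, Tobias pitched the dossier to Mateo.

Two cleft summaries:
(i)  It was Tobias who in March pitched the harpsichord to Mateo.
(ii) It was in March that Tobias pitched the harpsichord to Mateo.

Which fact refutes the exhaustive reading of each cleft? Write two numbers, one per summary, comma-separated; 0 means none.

2, 0

(i): focus "Tobias". Looking for the harpsichord as thing and Mateo as recipient and in March as setting with some other agent — fact (2) has Sarah there. Refuted.
(ii): focus "in March". No fact shares Tobias as agent and the harpsichord as thing and Mateo as recipient with a different setting. 0.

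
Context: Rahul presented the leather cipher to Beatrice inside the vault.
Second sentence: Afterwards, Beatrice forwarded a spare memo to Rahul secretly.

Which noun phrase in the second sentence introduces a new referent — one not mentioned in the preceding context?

a spare memo

"Beatrice" and "Rahul" in the second sentence are given — already mentioned in the context.
"a spare memo" has no antecedent in the context; it is discourse-new (the indefinite article also signals a new referent).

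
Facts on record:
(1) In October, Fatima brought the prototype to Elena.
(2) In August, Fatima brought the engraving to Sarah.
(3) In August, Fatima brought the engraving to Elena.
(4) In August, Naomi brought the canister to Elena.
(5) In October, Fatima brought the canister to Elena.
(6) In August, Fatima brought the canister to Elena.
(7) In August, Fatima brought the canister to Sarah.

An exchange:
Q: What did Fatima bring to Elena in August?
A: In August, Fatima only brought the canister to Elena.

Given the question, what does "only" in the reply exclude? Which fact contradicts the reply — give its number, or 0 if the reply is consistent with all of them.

3

The question "What did ...?" targets the thing, so in the reply the focus falls on "the canister".
So "only" ranges over things; the rest (Fatima as agent and Elena as recipient and in August as setting) is presupposed.
Fact (3) shares the background with a different thing (the engraving) — counterexample.
(Fact (5) would refute a reading with focus on the setting — but that is not what the question asks.)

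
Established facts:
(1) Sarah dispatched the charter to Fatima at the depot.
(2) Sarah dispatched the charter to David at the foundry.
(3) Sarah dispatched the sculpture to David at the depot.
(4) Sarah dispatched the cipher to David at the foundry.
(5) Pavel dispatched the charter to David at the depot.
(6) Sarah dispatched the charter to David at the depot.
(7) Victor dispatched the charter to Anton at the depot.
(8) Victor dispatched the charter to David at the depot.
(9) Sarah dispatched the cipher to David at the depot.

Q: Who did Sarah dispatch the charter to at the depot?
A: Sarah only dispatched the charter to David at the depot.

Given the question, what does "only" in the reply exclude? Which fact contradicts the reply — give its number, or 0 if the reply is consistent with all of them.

The question "Who did ... to ...?" targets the recipient, so in the reply the focus falls on "David".
"Only" then excludes alternative recipients while the background — Sarah as agent and the charter as thing and at the depot as setting — is held fixed.
Fact (1) keeps Sarah as agent and the charter as thing and at the depot as setting but has recipient = Fatima; that refutes the reply.
(Fact (2) would refute a reading with focus on the setting — but that is not what the question asks.)

1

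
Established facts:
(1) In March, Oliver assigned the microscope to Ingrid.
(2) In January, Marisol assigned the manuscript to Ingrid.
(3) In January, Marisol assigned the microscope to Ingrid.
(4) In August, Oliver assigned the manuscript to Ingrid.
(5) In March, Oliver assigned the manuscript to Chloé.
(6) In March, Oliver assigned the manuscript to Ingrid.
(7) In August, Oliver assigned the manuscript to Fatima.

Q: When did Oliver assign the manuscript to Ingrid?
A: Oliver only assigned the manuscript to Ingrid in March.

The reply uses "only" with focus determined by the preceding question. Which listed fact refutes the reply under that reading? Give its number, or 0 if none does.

The question "When did ...?" targets the setting, so in the reply the focus falls on "in March".
So "only" ranges over settings; the rest (agent = Oliver, thing = the manuscript, recipient = Ingrid) is presupposed.
Fact (4) shares the background with a different setting (in August) — counterexample.
(Fact (5) would refute a reading with focus on the recipient — but that is not what the question asks.)

4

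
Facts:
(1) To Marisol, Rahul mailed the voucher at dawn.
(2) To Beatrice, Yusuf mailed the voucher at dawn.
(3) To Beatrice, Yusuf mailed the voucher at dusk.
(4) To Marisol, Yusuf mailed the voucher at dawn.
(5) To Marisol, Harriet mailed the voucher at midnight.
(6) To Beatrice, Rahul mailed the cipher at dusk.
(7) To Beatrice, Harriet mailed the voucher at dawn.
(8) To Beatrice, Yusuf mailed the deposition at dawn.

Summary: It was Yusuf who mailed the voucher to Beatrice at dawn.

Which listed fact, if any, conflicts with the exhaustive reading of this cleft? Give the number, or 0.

The cleft puts "Yusuf" in focus and presupposes the open proposition with same thing, recipient, setting (the voucher / Beatrice / at dawn).
The exhaustive reading says no other agent fits that background.
But fact (7) also has same thing, recipient, setting (the voucher / Beatrice / at dawn), with agent = Harriet — so the exhaustive reading fails.

7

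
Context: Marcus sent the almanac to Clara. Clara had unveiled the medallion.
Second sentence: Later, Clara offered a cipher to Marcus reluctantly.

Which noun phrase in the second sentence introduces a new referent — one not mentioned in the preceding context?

"Clara" and "Marcus" in the second sentence are given — already mentioned in the context.
"a cipher" has no antecedent in the context; it is discourse-new (the indefinite article also signals a new referent).

a cipher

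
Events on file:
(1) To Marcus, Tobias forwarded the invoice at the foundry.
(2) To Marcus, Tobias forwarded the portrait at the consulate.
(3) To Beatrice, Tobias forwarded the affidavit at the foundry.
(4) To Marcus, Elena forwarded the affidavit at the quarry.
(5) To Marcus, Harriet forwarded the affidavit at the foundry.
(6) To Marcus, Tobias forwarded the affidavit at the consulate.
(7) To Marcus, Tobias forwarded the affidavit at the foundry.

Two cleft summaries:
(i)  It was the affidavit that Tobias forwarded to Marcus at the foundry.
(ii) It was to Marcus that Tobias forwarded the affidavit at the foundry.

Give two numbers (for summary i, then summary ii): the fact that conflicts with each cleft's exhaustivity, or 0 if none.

1, 3

Summary (i) focuses "the affidavit" (the thing); background agent = Tobias, recipient = Marcus, setting = at the foundry. Fact (1) matches that background with thing = the invoice — refutes (i).
Summary (ii) focuses "Marcus" (the recipient); background agent = Tobias, thing = the affidavit, setting = at the foundry. Fact (3) matches that background with recipient = Beatrice — refutes (ii).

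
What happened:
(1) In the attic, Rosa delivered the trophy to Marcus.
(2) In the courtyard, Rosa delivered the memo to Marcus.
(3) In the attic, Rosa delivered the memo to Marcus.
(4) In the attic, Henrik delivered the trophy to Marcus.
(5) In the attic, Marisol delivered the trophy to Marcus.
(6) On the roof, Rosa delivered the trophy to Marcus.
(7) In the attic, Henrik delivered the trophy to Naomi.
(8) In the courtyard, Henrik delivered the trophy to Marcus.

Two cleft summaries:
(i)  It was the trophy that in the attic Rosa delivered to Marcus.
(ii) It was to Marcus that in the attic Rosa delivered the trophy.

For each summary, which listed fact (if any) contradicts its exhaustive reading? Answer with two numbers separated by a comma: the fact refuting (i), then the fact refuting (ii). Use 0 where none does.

Summary (i) focuses "the trophy" (the thing); background Rosa as agent and Marcus as recipient and in the attic as setting. Fact (3) matches that background with thing = the memo — refutes (i).
Summary (ii) focuses "Marcus" (the recipient); background Rosa as agent and the trophy as thing and in the attic as setting. No fact matches that background with a different recipient, so 0.

3, 0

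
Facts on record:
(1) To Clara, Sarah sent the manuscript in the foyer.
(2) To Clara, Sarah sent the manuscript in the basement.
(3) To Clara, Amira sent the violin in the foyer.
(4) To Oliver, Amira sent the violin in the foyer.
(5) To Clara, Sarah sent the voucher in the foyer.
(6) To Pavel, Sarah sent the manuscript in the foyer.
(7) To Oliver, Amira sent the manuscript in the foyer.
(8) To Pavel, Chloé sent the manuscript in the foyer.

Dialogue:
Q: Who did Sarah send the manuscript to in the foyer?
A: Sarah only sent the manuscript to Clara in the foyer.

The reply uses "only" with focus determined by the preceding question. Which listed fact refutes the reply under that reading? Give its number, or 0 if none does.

6

The question "Who did ... to ...?" targets the recipient, so in the reply the focus falls on "Clara".
"Only" then excludes alternative recipients while the background — same agent, thing, setting (Sarah / the manuscript / in the foyer) — is held fixed.
Fact (6) shares the background with a different recipient (Pavel) — counterexample.
(Fact (2) would refute a reading with focus on the setting — but that is not what the question asks.)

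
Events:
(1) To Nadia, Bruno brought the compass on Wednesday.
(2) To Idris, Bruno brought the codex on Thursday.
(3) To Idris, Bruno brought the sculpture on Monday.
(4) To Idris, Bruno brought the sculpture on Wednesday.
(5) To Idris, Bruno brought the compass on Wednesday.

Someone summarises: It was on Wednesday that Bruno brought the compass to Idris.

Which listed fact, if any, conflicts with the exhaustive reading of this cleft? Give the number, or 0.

The cleft puts "on Wednesday" in focus and presupposes the open proposition with same agent, thing, recipient (Bruno / the compass / Idris).
Exhaustivity: on Wednesday is the only setting satisfying that background.
Every other fact differs from the presupposition on some backgrounded slot, so none challenges the exhaustivity.

0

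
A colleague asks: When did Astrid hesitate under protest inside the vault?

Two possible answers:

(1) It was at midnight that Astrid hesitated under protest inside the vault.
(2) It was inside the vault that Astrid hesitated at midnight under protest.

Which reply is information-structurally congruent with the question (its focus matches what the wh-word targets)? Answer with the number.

The question word "when" targets the time.
Option (1) clefts "at midnight" — that matches what the question asks about.
Option (2) clefts "inside the vault" — the location, not what was asked.
So the congruent reply is (1).

1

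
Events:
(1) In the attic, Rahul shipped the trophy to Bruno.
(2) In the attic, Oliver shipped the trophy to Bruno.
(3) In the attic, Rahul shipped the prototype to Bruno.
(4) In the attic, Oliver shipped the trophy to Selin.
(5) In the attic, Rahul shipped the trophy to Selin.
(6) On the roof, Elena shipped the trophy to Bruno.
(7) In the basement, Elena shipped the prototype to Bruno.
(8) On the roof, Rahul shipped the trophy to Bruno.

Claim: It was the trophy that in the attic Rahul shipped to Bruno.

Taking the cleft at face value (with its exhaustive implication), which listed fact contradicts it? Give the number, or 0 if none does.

The cleft puts "the trophy" in focus and presupposes the open proposition with agent = Rahul, recipient = Bruno, setting = in the attic.
The exhaustive reading says no other thing fits that background.
But fact (3) also has agent = Rahul, recipient = Bruno, setting = in the attic, with thing = the prototype — so the exhaustive reading fails.

3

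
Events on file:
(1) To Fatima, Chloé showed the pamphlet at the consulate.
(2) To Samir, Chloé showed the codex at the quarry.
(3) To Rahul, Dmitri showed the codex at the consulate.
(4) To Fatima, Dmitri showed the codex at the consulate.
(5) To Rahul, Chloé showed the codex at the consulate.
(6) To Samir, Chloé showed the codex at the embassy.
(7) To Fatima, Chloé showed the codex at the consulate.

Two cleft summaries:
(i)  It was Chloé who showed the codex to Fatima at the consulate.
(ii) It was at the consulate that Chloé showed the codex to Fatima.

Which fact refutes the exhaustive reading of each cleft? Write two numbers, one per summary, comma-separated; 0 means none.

(i): focus "Chloé". Looking for thing = the codex, recipient = Fatima, setting = at the consulate with some other agent — fact (4) has Dmitri there. Refuted.
(ii): focus "at the consulate". No fact shares agent = Chloé, thing = the codex, recipient = Fatima with a different setting. 0.

4, 0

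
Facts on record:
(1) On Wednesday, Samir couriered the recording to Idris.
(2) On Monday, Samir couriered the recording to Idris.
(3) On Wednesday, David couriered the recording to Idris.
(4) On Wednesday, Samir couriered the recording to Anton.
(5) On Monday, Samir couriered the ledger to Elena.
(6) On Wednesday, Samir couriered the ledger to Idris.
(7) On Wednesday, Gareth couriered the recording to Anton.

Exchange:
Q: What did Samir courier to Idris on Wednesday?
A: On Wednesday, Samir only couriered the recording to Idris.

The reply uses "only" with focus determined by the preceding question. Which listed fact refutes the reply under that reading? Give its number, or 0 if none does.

6

The question "What did ...?" targets the thing, so in the reply the focus falls on "the recording".
"Only" then excludes alternative things while the background — same agent, recipient, setting (Samir / Idris / on Wednesday) — is held fixed.
Fact (6) shares the background with a different thing (the ledger) — counterexample.
(Fact (2) would refute a reading with focus on the setting — but that is not what the question asks.)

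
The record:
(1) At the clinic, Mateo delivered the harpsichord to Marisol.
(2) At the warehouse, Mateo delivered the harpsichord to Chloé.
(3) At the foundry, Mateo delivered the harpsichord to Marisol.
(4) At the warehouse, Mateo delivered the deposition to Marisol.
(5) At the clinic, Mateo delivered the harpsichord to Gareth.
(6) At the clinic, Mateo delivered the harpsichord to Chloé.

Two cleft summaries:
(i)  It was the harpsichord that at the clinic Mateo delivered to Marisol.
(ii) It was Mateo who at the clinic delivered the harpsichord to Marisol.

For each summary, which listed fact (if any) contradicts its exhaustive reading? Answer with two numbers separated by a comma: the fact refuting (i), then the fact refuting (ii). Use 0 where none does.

(i): focus "the harpsichord". No fact shares same agent, recipient, setting (Mateo / Marisol / at the clinic) with a different thing. 0.
(ii): focus "Mateo". No fact shares same thing, recipient, setting (the harpsichord / Marisol / at the clinic) with a different agent. 0.

0, 0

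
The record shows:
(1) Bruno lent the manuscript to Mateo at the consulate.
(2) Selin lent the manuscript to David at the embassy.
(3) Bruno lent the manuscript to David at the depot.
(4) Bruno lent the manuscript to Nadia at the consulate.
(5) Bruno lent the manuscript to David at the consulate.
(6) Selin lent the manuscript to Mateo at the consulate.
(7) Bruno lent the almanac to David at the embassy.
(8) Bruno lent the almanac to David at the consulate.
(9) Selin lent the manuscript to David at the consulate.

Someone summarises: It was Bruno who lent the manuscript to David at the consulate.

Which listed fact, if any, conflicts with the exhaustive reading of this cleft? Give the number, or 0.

Focus of the cleft: "Bruno" (the agent). Presupposed background: thing = the manuscript, recipient = David, setting = at the consulate.
Exhaustivity: Bruno is the only agent satisfying that background.
Fact (9) shares the background but with agent = Selin; exhaustivity is violated.

9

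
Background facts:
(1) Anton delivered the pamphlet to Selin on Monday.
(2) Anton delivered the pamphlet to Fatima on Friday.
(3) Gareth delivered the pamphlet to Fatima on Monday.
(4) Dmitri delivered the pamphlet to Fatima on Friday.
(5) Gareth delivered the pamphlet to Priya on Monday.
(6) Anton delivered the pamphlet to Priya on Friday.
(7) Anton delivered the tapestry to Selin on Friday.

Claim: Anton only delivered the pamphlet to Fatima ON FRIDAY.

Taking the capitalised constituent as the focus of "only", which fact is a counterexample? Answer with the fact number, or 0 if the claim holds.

Focus (in capitals) is "on Friday" — the setting. "Only" excludes alternative settings while holding fixed agent = Anton, thing = the pamphlet, recipient = Fatima.
Every other fact changes something in the background, not just the setting. Nothing refutes the claim.

0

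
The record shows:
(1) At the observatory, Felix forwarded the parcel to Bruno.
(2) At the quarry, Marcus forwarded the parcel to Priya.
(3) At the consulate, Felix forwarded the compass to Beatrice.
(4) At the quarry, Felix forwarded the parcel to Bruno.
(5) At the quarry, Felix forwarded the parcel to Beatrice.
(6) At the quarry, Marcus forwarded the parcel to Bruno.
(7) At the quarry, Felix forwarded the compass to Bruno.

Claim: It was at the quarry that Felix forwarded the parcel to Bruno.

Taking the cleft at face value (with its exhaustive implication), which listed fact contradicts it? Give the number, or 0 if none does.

1

Focus of the cleft: "at the quarry" (the setting). Presupposed background: same agent, thing, recipient (Felix / the parcel / Bruno).
Exhaustivity: at the quarry is the only setting satisfying that background.
But fact (1) also has same agent, thing, recipient (Felix / the parcel / Bruno), with setting = at the observatory — so the exhaustive reading fails.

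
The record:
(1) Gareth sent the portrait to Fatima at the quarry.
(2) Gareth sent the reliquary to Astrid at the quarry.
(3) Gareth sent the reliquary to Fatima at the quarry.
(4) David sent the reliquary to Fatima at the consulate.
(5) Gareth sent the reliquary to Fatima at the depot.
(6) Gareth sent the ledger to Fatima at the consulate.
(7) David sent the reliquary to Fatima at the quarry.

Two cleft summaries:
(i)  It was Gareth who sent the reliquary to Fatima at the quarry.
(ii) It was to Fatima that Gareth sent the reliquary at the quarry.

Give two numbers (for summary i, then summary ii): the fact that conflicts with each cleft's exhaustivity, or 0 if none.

Summary (i) focuses "Gareth" (the agent); background same thing, recipient, setting (the reliquary / Fatima / at the quarry). Fact (7) matches that background with agent = David — refutes (i).
Summary (ii) focuses "Fatima" (the recipient); background same agent, thing, setting (Gareth / the reliquary / at the quarry). Fact (2) matches that background with recipient = Astrid — refutes (ii).

7, 2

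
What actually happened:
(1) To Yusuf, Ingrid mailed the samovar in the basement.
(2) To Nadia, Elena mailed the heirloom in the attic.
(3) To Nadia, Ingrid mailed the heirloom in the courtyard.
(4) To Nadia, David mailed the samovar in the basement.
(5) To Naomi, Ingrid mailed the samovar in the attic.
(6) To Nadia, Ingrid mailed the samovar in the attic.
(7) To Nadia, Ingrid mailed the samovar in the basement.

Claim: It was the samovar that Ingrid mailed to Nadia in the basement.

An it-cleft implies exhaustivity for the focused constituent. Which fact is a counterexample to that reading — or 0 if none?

Focus of the cleft: "the samovar" (the thing). Presupposed background: Ingrid as agent and Nadia as recipient and in the basement as setting.
The exhaustive reading says no other thing fits that background.
No listed fact matches the background with a different thing. Exhaustivity holds.

0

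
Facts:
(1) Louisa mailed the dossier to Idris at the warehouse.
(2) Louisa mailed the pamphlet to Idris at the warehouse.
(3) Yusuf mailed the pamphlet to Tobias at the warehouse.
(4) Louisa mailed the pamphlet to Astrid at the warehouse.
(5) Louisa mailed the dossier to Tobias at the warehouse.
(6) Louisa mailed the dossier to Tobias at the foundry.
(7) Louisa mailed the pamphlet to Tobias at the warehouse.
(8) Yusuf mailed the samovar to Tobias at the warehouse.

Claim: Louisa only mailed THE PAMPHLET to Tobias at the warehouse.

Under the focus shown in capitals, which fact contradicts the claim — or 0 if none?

The capitals mark "the pamphlet" as focus. So "only" rules out other things, with the rest (agent = Louisa, recipient = Tobias, setting = at the warehouse) as background.
Fact (5) shares the background but differs in thing (the dossier) — a counterexample.

5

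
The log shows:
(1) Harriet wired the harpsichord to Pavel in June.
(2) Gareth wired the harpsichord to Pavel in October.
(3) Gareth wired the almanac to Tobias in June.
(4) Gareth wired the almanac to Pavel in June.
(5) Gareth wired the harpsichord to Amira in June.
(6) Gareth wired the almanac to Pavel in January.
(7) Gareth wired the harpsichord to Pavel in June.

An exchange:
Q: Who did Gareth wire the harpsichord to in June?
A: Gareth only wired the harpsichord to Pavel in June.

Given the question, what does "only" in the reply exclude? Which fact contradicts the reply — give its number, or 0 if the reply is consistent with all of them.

The question "Who did ... to ...?" targets the recipient, so in the reply the focus falls on "Pavel".
So "only" ranges over recipients; the rest (Gareth as agent and the harpsichord as thing and in June as setting) is presupposed.
Fact (5) shares the background with a different recipient (Amira) — counterexample.
(Fact (2) would refute a reading with focus on the setting — but that is not what the question asks.)

5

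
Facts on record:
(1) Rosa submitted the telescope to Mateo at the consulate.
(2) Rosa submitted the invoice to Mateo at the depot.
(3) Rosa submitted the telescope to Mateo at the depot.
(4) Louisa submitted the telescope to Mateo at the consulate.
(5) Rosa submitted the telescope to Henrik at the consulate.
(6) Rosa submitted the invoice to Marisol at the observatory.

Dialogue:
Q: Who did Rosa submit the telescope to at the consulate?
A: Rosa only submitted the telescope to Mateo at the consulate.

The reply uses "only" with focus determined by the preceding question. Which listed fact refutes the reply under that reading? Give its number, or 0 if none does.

5

The question "Who did ... to ...?" targets the recipient, so in the reply the focus falls on "Mateo".
So "only" ranges over recipients; the rest (same agent, thing, setting (Rosa / the telescope / at the consulate)) is presupposed.
Fact (5) keeps same agent, thing, setting (Rosa / the telescope / at the consulate) but has recipient = Henrik; that refutes the reply.
(Fact (3) would refute a reading with focus on the setting — but that is not what the question asks.)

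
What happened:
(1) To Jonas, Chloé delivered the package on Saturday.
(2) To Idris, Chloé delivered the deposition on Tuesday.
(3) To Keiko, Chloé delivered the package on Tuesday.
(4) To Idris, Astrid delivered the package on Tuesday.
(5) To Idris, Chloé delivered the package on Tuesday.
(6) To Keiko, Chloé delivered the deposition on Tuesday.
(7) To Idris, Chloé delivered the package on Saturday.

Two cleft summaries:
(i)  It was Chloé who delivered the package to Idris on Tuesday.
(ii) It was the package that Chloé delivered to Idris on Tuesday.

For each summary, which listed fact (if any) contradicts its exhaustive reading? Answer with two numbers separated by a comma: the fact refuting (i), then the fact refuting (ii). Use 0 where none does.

4, 2

Summary (i) focuses "Chloé" (the agent); background the package as thing and Idris as recipient and on Tuesday as setting. Fact (4) matches that background with agent = Astrid — refutes (i).
Summary (ii) focuses "the package" (the thing); background Chloé as agent and Idris as recipient and on Tuesday as setting. Fact (2) matches that background with thing = the deposition — refutes (ii).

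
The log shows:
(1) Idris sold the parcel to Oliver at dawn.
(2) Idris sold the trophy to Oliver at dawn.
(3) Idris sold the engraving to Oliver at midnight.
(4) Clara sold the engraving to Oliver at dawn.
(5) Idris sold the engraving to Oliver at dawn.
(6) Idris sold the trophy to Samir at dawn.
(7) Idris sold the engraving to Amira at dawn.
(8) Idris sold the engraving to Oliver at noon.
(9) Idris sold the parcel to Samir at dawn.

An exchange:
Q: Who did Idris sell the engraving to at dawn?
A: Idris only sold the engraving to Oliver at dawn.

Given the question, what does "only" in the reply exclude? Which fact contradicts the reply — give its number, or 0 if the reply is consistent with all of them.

7

Answering "Who did ... to ...?" puts focus on the recipient — here, "Oliver".
"Only" then excludes alternative recipients while the background — Idris as agent and the engraving as thing and at dawn as setting — is held fixed.
Fact (7) shares the background with a different recipient (Amira) — counterexample.
(Fact (1) would refute a reading with focus on the thing — but that is not what the question asks.)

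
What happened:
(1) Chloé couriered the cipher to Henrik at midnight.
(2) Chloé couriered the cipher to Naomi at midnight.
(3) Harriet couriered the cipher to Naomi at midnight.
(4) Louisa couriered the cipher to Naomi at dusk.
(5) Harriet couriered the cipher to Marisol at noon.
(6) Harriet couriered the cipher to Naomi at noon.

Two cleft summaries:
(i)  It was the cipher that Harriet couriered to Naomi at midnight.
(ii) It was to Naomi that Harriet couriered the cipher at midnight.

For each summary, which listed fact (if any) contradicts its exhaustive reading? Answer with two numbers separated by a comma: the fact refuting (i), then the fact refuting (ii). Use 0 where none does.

Summary (i) focuses "the cipher" (the thing); background same agent, recipient, setting (Harriet / Naomi / at midnight). No fact matches that background with a different thing, so 0.
Summary (ii) focuses "Naomi" (the recipient); background same agent, thing, setting (Harriet / the cipher / at midnight). No fact matches that background with a different recipient, so 0.

0, 0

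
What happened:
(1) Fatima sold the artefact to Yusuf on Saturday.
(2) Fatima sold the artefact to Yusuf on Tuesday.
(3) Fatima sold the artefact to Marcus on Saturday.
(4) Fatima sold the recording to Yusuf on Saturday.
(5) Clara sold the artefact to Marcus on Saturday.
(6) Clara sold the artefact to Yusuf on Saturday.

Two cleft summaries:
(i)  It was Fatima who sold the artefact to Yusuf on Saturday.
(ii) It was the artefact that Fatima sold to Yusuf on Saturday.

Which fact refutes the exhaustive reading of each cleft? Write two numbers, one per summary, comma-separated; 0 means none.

6, 4

Summary (i) focuses "Fatima" (the agent); background the artefact as thing and Yusuf as recipient and on Saturday as setting. Fact (6) matches that background with agent = Clara — refutes (i).
Summary (ii) focuses "the artefact" (the thing); background Fatima as agent and Yusuf as recipient and on Saturday as setting. Fact (4) matches that background with thing = the recording — refutes (ii).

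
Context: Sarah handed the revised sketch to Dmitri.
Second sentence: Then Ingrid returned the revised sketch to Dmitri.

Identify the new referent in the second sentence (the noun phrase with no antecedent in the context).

"the revised sketch" and "Dmitri" in the second sentence are given — already mentioned in the context.
"Ingrid" has no antecedent in the context; it is discourse-new.

Ingrid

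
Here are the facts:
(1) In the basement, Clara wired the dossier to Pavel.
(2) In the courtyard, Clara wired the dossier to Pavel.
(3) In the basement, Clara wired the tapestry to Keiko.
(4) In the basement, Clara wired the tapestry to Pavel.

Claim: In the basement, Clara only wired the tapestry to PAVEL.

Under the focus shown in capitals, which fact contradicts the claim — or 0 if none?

The capitals mark "Pavel" as focus. So "only" rules out other recipients, with the rest (agent = Clara, thing = the tapestry, setting = in the basement) as background.
Fact (3) shares the background but differs in recipient (Keiko) — a counterexample.

3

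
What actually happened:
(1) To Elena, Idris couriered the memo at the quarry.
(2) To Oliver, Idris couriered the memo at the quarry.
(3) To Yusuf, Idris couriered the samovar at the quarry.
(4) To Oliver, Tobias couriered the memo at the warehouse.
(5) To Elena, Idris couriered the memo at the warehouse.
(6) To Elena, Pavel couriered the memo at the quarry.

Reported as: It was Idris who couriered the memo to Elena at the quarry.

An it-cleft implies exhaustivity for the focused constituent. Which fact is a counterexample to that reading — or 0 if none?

6

Focus of the cleft: "Idris" (the agent). Presupposed background: the memo as thing and Elena as recipient and at the quarry as setting.
The exhaustive reading says no other agent fits that background.
Fact (6) shares the background but with agent = Pavel; exhaustivity is violated.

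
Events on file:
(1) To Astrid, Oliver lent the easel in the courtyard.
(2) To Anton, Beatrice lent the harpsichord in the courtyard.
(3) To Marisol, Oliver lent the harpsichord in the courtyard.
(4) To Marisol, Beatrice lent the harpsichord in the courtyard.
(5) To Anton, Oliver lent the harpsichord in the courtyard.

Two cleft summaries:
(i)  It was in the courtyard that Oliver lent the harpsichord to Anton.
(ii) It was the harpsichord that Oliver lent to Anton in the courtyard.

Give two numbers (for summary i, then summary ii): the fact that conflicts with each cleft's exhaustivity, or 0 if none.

Summary (i) focuses "in the courtyard" (the setting); background same agent, thing, recipient (Oliver / the harpsichord / Anton). No fact matches that background with a different setting, so 0.
Summary (ii) focuses "the harpsichord" (the thing); background same agent, recipient, setting (Oliver / Anton / in the courtyard). No fact matches that background with a different thing, so 0.

0, 0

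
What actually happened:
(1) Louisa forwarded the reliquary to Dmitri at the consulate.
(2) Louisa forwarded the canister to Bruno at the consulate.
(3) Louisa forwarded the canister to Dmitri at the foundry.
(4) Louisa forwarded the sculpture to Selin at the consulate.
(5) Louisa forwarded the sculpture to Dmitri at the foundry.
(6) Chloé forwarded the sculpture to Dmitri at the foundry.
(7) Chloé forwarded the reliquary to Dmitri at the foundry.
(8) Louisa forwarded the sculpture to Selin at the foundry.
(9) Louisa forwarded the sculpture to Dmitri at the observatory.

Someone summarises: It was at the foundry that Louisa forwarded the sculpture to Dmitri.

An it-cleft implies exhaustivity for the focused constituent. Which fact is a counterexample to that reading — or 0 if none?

The cleft puts "at the foundry" in focus and presupposes the open proposition with Louisa as agent and the sculpture as thing and Dmitri as recipient.
Exhaustivity: at the foundry is the only setting satisfying that background.
But fact (9) also has Louisa as agent and the sculpture as thing and Dmitri as recipient, with setting = at the observatory — so the exhaustive reading fails.

9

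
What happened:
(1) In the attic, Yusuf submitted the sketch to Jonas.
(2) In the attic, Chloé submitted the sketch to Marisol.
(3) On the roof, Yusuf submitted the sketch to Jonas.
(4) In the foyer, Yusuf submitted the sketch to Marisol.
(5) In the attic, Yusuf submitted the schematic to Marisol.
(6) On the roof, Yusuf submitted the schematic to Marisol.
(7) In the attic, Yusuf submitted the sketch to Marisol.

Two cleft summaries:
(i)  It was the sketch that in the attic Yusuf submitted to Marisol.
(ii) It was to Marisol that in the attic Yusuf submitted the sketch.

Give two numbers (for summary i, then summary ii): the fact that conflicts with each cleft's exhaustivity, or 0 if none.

(i): focus "the sketch". Looking for same agent, recipient, setting (Yusuf / Marisol / in the attic) with some other thing — fact (5) has the schematic there. Refuted.
(ii): focus "Marisol". Looking for same agent, thing, setting (Yusuf / the sketch / in the attic) with some other recipient — fact (1) has Jonas there. Refuted.

5, 1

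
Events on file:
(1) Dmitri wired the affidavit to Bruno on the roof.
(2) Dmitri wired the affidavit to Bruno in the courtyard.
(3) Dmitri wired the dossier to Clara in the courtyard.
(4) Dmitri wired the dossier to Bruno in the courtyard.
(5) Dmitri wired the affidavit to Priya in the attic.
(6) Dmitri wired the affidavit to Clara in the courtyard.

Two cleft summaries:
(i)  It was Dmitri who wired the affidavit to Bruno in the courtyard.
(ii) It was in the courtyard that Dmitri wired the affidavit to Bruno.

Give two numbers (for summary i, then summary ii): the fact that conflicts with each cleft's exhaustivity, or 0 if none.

0, 1

Summary (i) focuses "Dmitri" (the agent); background thing = the affidavit, recipient = Bruno, setting = in the courtyard. No fact matches that background with a different agent, so 0.
Summary (ii) focuses "in the courtyard" (the setting); background agent = Dmitri, thing = the affidavit, recipient = Bruno. Fact (1) matches that background with setting = on the roof — refutes (ii).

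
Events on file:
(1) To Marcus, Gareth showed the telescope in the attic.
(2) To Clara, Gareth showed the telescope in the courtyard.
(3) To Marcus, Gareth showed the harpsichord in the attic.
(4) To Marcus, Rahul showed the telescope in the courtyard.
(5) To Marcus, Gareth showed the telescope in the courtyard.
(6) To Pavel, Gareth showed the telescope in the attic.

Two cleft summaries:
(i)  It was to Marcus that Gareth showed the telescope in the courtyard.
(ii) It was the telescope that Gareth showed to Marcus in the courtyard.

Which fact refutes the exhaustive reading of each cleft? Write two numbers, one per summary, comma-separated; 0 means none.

(i): focus "Marcus". Looking for same agent, thing, setting (Gareth / the telescope / in the courtyard) with some other recipient — fact (2) has Clara there. Refuted.
(ii): focus "the telescope". No fact shares same agent, recipient, setting (Gareth / Marcus / in the courtyard) with a different thing. 0.

2, 0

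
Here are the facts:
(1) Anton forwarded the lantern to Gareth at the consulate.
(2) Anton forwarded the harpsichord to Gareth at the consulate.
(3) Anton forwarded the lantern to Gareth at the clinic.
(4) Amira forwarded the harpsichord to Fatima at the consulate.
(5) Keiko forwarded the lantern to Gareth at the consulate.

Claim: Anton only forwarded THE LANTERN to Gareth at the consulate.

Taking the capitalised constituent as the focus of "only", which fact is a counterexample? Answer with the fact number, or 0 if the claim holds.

The capitals mark "the lantern" as focus. So "only" rules out other things, with the rest (same agent, recipient, setting (Anton / Gareth / at the consulate)) as background.
Fact (2) matches on same agent, recipient, setting (Anton / Gareth / at the consulate), but has thing = the harpsichord instead. That refutes the claim.

2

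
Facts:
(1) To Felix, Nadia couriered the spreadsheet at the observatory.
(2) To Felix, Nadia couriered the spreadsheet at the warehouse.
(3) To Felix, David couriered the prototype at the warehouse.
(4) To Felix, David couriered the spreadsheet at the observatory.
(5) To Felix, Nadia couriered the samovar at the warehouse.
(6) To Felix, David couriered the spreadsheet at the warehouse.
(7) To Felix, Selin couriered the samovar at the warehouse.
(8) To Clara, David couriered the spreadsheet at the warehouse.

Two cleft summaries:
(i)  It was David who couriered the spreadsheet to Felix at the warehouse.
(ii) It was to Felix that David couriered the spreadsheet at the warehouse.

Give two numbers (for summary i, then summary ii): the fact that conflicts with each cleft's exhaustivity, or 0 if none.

(i): focus "David". Looking for the spreadsheet as thing and Felix as recipient and at the warehouse as setting with some other agent — fact (2) has Nadia there. Refuted.
(ii): focus "Felix". Looking for David as agent and the spreadsheet as thing and at the warehouse as setting with some other recipient — fact (8) has Clara there. Refuted.

2, 8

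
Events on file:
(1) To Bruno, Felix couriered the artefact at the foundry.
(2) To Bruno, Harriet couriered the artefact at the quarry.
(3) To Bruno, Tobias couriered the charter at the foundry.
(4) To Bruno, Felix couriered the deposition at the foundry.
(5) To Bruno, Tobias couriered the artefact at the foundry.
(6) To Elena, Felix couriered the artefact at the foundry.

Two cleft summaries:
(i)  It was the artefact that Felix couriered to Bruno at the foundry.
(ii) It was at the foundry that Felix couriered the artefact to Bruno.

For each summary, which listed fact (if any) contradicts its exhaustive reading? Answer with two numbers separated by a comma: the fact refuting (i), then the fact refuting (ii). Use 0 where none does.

(i): focus "the artefact". Looking for same agent, recipient, setting (Felix / Bruno / at the foundry) with some other thing — fact (4) has the deposition there. Refuted.
(ii): focus "at the foundry". No fact shares same agent, thing, recipient (Felix / the artefact / Bruno) with a different setting. 0.

4, 0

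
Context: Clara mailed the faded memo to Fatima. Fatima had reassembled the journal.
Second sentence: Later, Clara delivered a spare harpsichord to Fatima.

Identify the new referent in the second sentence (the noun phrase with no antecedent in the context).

a spare harpsichord

"Clara" and "Fatima" in the second sentence are given — already mentioned in the context.
"a spare harpsichord" has no antecedent in the context; it is discourse-new (the indefinite article also signals a new referent).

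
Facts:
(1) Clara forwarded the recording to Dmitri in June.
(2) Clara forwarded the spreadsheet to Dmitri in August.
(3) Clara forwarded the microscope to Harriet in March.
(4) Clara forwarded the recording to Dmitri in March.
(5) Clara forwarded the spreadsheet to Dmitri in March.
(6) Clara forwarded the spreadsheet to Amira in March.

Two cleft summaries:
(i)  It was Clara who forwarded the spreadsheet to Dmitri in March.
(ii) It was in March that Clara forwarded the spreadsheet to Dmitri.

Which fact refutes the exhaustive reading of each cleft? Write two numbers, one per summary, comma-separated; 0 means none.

0, 2

(i): focus "Clara". No fact shares thing = the spreadsheet, recipient = Dmitri, setting = in March with a different agent. 0.
(ii): focus "in March". Looking for agent = Clara, thing = the spreadsheet, recipient = Dmitri with some other setting — fact (2) has in August there. Refuted.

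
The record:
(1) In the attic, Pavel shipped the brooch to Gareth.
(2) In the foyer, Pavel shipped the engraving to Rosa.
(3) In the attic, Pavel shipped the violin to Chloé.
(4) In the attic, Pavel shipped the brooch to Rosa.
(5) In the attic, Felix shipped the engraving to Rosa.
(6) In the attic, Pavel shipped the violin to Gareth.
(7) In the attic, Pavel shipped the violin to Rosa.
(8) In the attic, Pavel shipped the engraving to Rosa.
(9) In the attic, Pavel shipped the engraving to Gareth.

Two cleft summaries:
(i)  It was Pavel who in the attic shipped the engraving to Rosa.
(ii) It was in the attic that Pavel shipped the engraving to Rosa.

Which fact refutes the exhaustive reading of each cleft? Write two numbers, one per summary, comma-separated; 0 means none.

5, 2

(i): focus "Pavel". Looking for thing = the engraving, recipient = Rosa, setting = in the attic with some other agent — fact (5) has Felix there. Refuted.
(ii): focus "in the attic". Looking for agent = Pavel, thing = the engraving, recipient = Rosa with some other setting — fact (2) has in the foyer there. Refuted.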